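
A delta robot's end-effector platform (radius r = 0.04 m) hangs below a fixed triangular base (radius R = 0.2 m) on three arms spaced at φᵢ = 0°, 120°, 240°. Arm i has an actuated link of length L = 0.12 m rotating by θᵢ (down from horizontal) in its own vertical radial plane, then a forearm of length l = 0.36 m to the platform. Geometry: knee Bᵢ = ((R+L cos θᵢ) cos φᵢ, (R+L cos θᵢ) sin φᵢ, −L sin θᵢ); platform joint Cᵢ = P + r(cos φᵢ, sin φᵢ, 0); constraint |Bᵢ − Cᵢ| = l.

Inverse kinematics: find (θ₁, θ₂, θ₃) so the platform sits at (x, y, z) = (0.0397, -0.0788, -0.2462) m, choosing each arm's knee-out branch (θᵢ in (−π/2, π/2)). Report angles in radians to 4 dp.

φ1=0.0° → target in arm frame (0.0397, -0.0788)
  A=0.1203, B=-0.2462, C=(l²−L²−A²−y'²−z²)/(2L)=0.1413
  √(A²+B²)=0.2740;  θ1 = -1.1163+1.0292 ≈ -0.0871
φ2=120.0° → target in arm frame (-0.0881, 0.0050)
  A=0.2481, B=-0.2462, C=(l²−L²−A²−y'²−z²)/(2L)=-0.0291
  √(A²+B²)=0.3495;  θ2 = -0.7816+1.6542 ≈ 0.8726
rotate P by −φ3: (0.0484, 0.0738, -0.2462)
  e−x'=0.1116;  (l²−L²−(e−x')²−y'²−z²)/2L = 0.1529
  θ3 = atan2(B,A) + arccos(C/0.2703) = -0.1754

θ₁ = -0.0871, θ₂ = 0.8726, θ₃ = -0.1754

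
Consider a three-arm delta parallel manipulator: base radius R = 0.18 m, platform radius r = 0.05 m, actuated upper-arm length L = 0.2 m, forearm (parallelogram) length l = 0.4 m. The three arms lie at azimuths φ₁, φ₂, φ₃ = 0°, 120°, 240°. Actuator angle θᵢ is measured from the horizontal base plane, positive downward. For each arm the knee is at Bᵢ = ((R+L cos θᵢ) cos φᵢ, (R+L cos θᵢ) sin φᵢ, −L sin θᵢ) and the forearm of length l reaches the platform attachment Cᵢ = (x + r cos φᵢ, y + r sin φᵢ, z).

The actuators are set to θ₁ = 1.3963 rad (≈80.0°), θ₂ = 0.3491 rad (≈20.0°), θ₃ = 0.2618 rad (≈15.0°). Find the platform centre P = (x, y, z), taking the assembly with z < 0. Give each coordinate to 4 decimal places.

(-0.2071, -0.0106, -0.3440)

φ1=0.0°: virtual centre (0.1647, 0.0000, -0.1970), radius l
φ2=120.0°: virtual centre (-0.1590, 0.2753, -0.0684), radius l
φ3=240.0°: virtual centre (-0.1616, -0.2799, -0.0518), radius l
eliminate P² terms by subtracting sphere 1 from 2 and 3
[-0.6474 0.5507 0.2571]·P = 0.0398;  [-0.6526 -0.5598 0.2904]·P = 0.0412
det = 0.7218;  x = -0.0623+0.4210z,  y = -0.0009+0.0280z
sphere 1 gives Az²+Bz+C=0 with A=1.1780, B=0.2027, C=-0.0697;  B²−4AC=0.3693;  roots -0.3440, 0.1719;  negative root z = -0.3440
x = -0.2071, y = -0.0106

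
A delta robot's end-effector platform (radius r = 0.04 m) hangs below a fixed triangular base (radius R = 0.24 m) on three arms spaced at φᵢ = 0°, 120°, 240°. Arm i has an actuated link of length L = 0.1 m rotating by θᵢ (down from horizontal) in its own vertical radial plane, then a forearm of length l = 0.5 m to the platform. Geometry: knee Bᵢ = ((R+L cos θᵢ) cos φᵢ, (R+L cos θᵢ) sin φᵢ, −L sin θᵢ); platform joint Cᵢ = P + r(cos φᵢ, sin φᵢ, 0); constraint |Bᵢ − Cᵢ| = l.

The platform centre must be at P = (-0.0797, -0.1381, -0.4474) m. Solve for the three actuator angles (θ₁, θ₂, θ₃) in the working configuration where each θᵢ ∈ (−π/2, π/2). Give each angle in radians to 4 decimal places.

θ₁ = 1.1346, θ₂ = 1.1349, θ₃ = -0.3486

arm 1 (φ=0.0°): x'=-0.0797, y'=-0.1381
  A=0.2797, B=-0.4474, C=(l²−L²−A²−y'²−z²)/(2L)=-0.2874
  γ=atan2(-0.4474,0.2797)=-1.0121;  ψ=arccos(-0.5446)=2.1467;  θ1=γ+ψ≈1.1346
φ2=120.0° → target in arm frame (-0.0797, 0.1381)
  e−x'=0.2797;  (l²−L²−(e−x')²−y'²−z²)/2L = -0.2874
  γ=atan2(-0.4474,0.2797)=-1.0120;  ψ=arccos(-0.5448)=2.1469;  θ2=γ+ψ≈1.1349
arm 3 (φ=240.0°): x'=0.1594, y'=0.0000
  A=0.0406, B=-0.4474, C=(l²−L²−A²−y'²−z²)/(2L)=0.1909
  θ3 = atan2(B,A) + arccos(C/0.4492) = -0.3486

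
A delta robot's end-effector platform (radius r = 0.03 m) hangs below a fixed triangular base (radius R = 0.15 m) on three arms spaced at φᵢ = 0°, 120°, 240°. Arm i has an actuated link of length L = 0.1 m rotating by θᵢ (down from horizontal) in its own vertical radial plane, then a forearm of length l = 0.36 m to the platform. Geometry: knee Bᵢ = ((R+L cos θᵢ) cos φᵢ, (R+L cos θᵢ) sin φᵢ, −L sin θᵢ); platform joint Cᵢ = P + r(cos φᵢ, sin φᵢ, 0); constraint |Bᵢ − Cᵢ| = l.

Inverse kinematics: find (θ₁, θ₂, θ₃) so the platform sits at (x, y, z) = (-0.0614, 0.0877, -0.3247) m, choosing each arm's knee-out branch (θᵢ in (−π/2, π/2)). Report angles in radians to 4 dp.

arm 1 (φ=0.0°): x'=-0.0614, y'=0.0877
  A cos θ + B sin θ = C:  0.1814·cos θ + -0.3247·sin θ = -0.1321
  θ1 = atan2(B,A) + arccos(C/0.3719) = 0.8727
rotate P by −φ2: (0.1067, 0.0093, -0.3247)
  A=0.0133, B=-0.3247, C=(l²−L²−A²−y'²−z²)/(2L)=0.0695
  θ2 = atan2(B,A) + arccos(C/0.3250) = -0.1745
arm 3 (φ=240.0°): x'=-0.0453, y'=-0.0970
  A cos θ + B sin θ = C:  0.1653·cos θ + -0.3247·sin θ = -0.1128
  γ=atan2(-0.3247,0.1653)=-1.1000;  ψ=arccos(-0.3095)=1.8855;  θ3=γ+ψ≈0.7854

θ₁ = 0.8727, θ₂ = -0.1745, θ₃ = 0.7854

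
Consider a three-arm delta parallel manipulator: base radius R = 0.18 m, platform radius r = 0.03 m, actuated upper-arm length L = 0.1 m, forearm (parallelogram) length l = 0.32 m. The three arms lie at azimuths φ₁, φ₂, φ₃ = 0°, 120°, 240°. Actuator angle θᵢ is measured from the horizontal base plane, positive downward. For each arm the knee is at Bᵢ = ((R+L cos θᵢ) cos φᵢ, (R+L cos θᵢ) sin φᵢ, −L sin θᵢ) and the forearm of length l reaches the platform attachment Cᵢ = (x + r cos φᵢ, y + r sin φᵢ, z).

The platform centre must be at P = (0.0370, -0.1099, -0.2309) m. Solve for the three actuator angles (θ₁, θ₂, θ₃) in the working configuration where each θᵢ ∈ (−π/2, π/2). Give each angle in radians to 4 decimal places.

θ₁ = 0.1745, θ₂ = 1.3091, θ₃ = -0.2624

φ1=0.0° → target in arm frame (0.0370, -0.1099)
  e−x'=0.1130;  (l²−L²−(e−x')²−y'²−z²)/2L = 0.0712
  γ=atan2(-0.2309,0.1130)=-1.1157;  ψ=arccos(0.2769)=1.2902;  θ1=γ+ψ≈0.1745
arm 2 (φ=120.0°): x'=-0.1137, y'=0.0229
  A=0.2637, B=-0.2309, C=(l²−L²−A²−y'²−z²)/(2L)=-0.1548
  γ=atan2(-0.2309,0.2637)=-0.7192;  ψ=arccos(-0.4417)=2.0283;  θ2=γ+ψ≈1.3091
arm 3 (φ=240.0°): x'=0.0767, y'=0.0870
  A cos θ + B sin θ = C:  0.0733·cos θ + -0.2309·sin θ = 0.1307
  √(A²+B²)=0.2423;  θ3 = -1.2633+1.0009 ≈ -0.2624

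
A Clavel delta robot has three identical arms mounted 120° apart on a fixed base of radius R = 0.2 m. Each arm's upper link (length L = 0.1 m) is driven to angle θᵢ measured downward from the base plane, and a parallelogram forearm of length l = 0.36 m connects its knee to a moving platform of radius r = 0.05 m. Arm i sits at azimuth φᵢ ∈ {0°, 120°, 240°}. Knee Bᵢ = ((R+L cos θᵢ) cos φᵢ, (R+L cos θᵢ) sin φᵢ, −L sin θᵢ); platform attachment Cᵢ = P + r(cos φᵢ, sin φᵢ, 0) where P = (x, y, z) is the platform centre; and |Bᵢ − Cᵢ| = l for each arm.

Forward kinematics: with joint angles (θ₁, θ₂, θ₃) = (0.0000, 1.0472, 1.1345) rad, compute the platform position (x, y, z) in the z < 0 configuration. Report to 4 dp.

S1 = (0.2500·cos0.0°, 0.2500·sin0.0°, 0.0000) = (0.2500, 0.0000, 0.0000)
arm 2 at φ=120.0°: ρ2 = 0.2000;  S2 = (-0.1000, 0.1732, -0.0866)
S3 = (0.1923·cos240.0°, 0.1923·sin240.0°, -0.0906) = (-0.0961, -0.1665, -0.0906)
|S₂|²−|S₁|² = -0.0150;  |S₃|²−|S₁|² = -0.0173
plane₁₂: -0.7000x+0.3464y+-0.1732z = -0.0150
Cramer: x(z) = 0.0233-0.2547z;  y(z) = 0.0037-0.0148z
quadratic in z: (1.0651)z²+(0.1154)z+(-0.0782)=0, √Δ=0.5885 → z ∈ {-0.3305, 0.2221}; z = -0.3305 (taking z<0)
x = 0.1074, y = 0.0086

(0.1074, 0.0086, -0.3305)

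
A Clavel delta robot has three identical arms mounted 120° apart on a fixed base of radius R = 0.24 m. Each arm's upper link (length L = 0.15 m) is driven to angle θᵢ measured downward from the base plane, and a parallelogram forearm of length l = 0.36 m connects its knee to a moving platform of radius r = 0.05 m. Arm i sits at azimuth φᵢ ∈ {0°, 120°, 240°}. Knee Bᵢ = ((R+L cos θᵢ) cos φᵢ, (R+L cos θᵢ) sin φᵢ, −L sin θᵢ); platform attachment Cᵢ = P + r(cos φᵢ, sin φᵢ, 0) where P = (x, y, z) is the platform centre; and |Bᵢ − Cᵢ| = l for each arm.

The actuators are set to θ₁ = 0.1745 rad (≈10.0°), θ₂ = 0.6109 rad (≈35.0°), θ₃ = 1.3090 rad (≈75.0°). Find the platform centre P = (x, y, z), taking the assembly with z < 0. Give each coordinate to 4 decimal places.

(0.0836, 0.0754, -0.2697)

centre 1 = (0.3377·cos0.0°, 0.3377·sin0.0°, -0.0260) = (0.3377, 0.0000, -0.0260)
centre 2 = (0.3129·cos120.0°, 0.3129·sin120.0°, -0.0860) = (-0.1564, 0.2710, -0.0860)
arm 3 at φ=240.0°: e+L cos θ3 = 0.2288;  centre 3 = (-0.1144, -0.1982, -0.1449)
|centre ₂|²−|centre ₁|² = -0.0094;  |centre ₃|²−|centre ₁|² = -0.0414
linear system: -0.9883x+0.5419y = -0.0094−-0.1200z; -0.9043x+-0.3963y = -0.0414−-0.2377z
det = 0.8817;  x = 0.0297+-0.2000z,  y = 0.0367+-0.1434z
into |P−centre ₁|² = l²: 1.0606z² + 0.1648z + -0.0327 = 0;  Δ = 0.1658;  z = -0.2697 or 0.1143 → z<0 root = -0.2697
x = 0.0836, y = 0.0754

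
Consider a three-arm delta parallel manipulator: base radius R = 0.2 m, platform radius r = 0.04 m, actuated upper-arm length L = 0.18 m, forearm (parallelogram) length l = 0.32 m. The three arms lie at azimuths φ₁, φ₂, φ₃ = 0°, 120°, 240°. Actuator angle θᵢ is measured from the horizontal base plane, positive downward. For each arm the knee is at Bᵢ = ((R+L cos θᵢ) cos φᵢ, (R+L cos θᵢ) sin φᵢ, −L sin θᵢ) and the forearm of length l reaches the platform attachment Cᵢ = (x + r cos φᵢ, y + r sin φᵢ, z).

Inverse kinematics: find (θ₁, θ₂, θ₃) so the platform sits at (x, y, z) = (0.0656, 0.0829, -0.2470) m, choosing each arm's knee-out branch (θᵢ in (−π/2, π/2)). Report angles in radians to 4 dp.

θ₁ = 0.4365, θ₂ = 0.6107, θ₃ = 1.3092

arm 1 (φ=0.0°): x'=0.0656, y'=0.0829
  e−x'=0.0944;  (l²−L²−(e−x')²−y'²−z²)/2L = -0.0189
  γ=atan2(-0.2470,0.0944)=-1.2057;  ψ=arccos(-0.0714)=1.6422;  θ1=γ+ψ≈0.4365
rotate P by −φ2: (0.0390, -0.0983, -0.2470)
  A=0.1210, B=-0.2470, C=(l²−L²−A²−y'²−z²)/(2L)=-0.0425
  √(A²+B²)=0.2750;  θ2 = -1.1153+1.7260 ≈ 0.6107
arm 3 (φ=240.0°): x'=-0.1046, y'=0.0154
  e−x'=0.2646;  (l²−L²−(e−x')²−y'²−z²)/2L = -0.1702
  θ3 = atan2(B,A) + arccos(C/0.3620) = 1.3092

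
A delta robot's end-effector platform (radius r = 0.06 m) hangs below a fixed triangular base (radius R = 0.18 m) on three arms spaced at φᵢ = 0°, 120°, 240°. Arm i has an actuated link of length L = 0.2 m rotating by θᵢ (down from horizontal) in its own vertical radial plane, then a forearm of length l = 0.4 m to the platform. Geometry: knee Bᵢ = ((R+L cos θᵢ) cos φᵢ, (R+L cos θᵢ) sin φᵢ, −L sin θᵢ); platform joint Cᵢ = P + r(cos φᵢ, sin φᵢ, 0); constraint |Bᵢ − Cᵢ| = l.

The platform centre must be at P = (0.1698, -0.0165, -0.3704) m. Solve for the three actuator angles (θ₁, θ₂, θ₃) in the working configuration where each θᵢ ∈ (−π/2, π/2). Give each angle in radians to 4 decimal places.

arm 1 (φ=0.0°): x'=0.1698, y'=-0.0165
  A cos θ + B sin θ = C:  -0.0498·cos θ + -0.3704·sin θ = -0.0499
  √(A²+B²)=0.3737;  θ1 = -1.7044+1.7046 ≈ 0.0002
φ2=120.0° → target in arm frame (-0.0992, -0.1388)
  e−x'=0.2192;  (l²−L²−(e−x')²−y'²−z²)/2L = -0.2113
  √(A²+B²)=0.4304;  θ2 = -1.0365+2.0839 ≈ 1.0474
φ3=240.0° → target in arm frame (-0.0706, 0.1553)
  e−x'=0.1906;  (l²−L²−(e−x')²−y'²−z²)/2L = -0.1941
  √(A²+B²)=0.4166;  θ3 = -1.0955+2.0556 ≈ 0.9600

θ₁ = 0.0002, θ₂ = 1.0474, θ₃ = 0.9600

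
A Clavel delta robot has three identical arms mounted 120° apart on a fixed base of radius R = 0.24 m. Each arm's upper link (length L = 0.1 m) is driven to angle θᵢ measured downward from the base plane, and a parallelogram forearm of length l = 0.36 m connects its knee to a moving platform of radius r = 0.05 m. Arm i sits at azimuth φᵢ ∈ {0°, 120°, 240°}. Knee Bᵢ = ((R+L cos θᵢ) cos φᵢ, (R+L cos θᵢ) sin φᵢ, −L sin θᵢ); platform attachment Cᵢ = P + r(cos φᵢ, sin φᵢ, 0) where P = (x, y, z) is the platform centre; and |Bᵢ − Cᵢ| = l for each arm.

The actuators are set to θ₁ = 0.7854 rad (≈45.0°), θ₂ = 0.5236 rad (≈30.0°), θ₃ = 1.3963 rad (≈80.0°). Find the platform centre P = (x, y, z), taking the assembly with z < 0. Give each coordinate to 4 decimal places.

φ1=0.0°: virtual centre (0.2607, 0.0000, -0.0707), radius l
centre 2 = (0.2766·cos120.0°, 0.2766·sin120.0°, -0.0500) = (-0.1383, 0.2395, -0.0500)
centre 3 = (0.2074·cos240.0°, 0.2074·sin240.0°, -0.0985) = (-0.1037, -0.1796, -0.0985)
subtract pairs → two planes through P
plane₁₂: -0.7980x+0.4791y+0.0414z = 0.0060
Cramer: x(z) = 0.0119-0.0185z;  y(z) = 0.0324-0.1172z
into |P−centre ₁|² = l²: 1.0141z² + 0.1430z + -0.0616 = 0;  Δ = 0.2704;  z = -0.3269 or 0.1859 → z<0 root = -0.3269
x = 0.0179, y = 0.0707

(0.0179, 0.0707, -0.3269)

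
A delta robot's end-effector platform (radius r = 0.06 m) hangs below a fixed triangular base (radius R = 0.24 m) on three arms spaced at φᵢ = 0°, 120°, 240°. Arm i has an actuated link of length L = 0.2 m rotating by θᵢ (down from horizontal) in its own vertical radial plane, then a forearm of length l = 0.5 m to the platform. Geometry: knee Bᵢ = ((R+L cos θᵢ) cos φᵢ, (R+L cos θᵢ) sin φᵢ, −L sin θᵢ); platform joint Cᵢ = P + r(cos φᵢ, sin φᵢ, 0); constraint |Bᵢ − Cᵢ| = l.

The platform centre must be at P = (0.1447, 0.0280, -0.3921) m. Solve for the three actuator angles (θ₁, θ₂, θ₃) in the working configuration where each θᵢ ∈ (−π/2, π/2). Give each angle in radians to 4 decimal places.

θ₁ = -0.2618, θ₂ = 0.6107, θ₃ = 0.7852

arm 1 (φ=0.0°): x'=0.1447, y'=0.0280
  e−x'=0.0353;  (l²−L²−(e−x')²−y'²−z²)/2L = 0.1356
  √(A²+B²)=0.3937;  θ1 = -1.4810+1.2192 ≈ -0.2618
φ2=120.0° → target in arm frame (-0.0481, -0.1393)
  A=0.2281, B=-0.3921, C=(l²−L²−A²−y'²−z²)/(2L)=-0.0380
  √(A²+B²)=0.4536;  θ2 = -1.0439+1.6546 ≈ 0.6107
φ3=240.0° → target in arm frame (-0.0966, 0.1113)
  e−x'=0.2766;  (l²−L²−(e−x')²−y'²−z²)/2L = -0.0816
  θ3 = atan2(B,A) + arccos(C/0.4798) = 0.7852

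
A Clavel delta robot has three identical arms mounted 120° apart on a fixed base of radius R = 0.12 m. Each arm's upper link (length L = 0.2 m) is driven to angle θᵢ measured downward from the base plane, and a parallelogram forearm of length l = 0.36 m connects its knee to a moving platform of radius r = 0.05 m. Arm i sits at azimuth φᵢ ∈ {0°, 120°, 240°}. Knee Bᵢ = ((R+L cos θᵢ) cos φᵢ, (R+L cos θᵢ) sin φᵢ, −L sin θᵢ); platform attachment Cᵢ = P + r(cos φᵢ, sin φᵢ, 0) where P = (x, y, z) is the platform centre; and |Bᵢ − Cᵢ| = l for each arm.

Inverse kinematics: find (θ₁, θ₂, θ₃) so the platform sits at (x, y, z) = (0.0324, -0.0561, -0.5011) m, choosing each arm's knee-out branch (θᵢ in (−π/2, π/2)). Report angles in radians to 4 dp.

φ1=0.0° → target in arm frame (0.0324, -0.0561)
  A cos θ + B sin θ = C:  0.0376·cos θ + -0.5011·sin θ = -0.4152
  √(A²+B²)=0.5025;  θ1 = -1.4959+2.5431 ≈ 1.0472
rotate P by −φ2: (-0.0648, 0.0000, -0.5011)
  e−x'=0.1348;  (l²−L²−(e−x')²−y'²−z²)/2L = -0.4492
  √(A²+B²)=0.5189;  θ2 = -1.3080+2.6171 ≈ 1.3091
φ3=240.0° → target in arm frame (0.0324, 0.0561)
  A cos θ + B sin θ = C:  0.0376·cos θ + -0.5011·sin θ = -0.4152
  θ3 = atan2(B,A) + arccos(C/0.5025) = 1.0472

θ₁ = 1.0472, θ₂ = 1.3091, θ₃ = 1.0472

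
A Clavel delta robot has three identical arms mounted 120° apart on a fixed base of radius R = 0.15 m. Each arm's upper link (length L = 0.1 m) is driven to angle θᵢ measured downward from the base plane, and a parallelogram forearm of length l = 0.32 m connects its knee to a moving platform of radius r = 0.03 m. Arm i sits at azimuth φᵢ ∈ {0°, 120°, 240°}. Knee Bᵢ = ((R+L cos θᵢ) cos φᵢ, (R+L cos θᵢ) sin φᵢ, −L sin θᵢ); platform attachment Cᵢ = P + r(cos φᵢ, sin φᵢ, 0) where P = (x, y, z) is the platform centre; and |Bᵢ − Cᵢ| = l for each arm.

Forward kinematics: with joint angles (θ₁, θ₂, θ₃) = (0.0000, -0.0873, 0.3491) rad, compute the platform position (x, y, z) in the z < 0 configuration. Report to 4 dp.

arm 1 at φ=0.0°: (R−r)+L cos θ1 = 0.2200;  S1 = (0.2200, 0.0000, 0.0000)
φ2=120.0°: virtual centre (-0.1098, 0.1902, 0.0087), radius l
S3 = (0.2140·cos240.0°, 0.2140·sin240.0°, -0.0342) = (-0.1070, -0.1853, -0.0342)
eliminate P² terms by subtracting sphere 1 from 2 and 3
[-0.6596 0.3804 0.0174]·P = -0.0001;  [-0.6540 -0.3706 -0.0684]·P = -0.0014
Cramer: x(z) = 0.0012-0.0397z;  y(z) = 0.0018-0.1146z
into |P−S₁|² = l²: 1.0147z² + 0.0169z + -0.0545 = 0;  Δ = 0.2216;  z = -0.2403 or 0.2236 → z<0 root = -0.2403
x = 0.0107, y = 0.0294

(0.0107, 0.0294, -0.2403)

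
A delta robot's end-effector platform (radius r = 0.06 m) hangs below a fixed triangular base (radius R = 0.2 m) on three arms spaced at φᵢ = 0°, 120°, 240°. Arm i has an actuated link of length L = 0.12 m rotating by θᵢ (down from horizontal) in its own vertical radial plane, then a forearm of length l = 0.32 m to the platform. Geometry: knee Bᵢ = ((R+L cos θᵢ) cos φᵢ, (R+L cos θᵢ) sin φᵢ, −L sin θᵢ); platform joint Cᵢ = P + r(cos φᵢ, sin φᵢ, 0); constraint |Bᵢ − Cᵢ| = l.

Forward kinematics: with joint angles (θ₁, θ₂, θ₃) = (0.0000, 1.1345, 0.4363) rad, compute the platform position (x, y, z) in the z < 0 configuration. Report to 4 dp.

φ1=0.0°: virtual centre (0.2600, 0.0000, 0.0000), radius l
arm 2 at φ=120.0°: ρ2 = 0.1907;  O2 = (-0.0954, 0.1652, -0.1088)
φ3=240.0°: virtual centre (-0.1244, -0.2154, -0.0507), radius l
|O₂|²−|O₁|² = -0.0194;  |O₃|²−|O₁|² = -0.0031
plane₁₂: -0.7107x+0.3303y+-0.2175z = -0.0194
Cramer: x(z) = 0.0168-0.2271z;  y(z) = -0.0226+0.1698z
into |P−O₁|² = l²: 1.0804z² + 0.1028z + -0.0427 = 0;  Δ = 0.1952;  z = -0.2521 or 0.1569 → z<0 root = -0.2521
x = 0.0740, y = -0.0654

(0.0740, -0.0654, -0.2521)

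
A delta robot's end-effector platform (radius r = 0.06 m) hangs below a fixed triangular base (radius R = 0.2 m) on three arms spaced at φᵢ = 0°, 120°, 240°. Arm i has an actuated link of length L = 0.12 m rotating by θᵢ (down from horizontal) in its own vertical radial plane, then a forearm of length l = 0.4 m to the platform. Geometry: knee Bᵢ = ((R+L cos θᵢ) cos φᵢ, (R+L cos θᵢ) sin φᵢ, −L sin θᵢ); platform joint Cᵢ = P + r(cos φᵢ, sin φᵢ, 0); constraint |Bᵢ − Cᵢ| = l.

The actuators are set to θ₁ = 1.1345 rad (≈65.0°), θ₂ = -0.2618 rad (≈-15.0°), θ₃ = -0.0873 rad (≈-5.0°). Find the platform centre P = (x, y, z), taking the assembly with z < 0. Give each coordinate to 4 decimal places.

(-0.1549, 0.0138, -0.3096)

centre 1 = (0.1907·cos0.0°, 0.1907·sin0.0°, -0.1088) = (0.1907, 0.0000, -0.1088)
arm 2 at φ=120.0°: (R−r)+L cos θ2 = 0.2559;  centre 2 = (-0.1280, 0.2216, 0.0311)
centre 3 = (0.2595·cos240.0°, 0.2595·sin240.0°, 0.0105) = (-0.1298, -0.2248, 0.0105)
subtract pairs → two planes through P
[-0.6373 0.4433 0.2796]·P = 0.0183;  [-0.6410 -0.4495 0.2384]·P = 0.0193
det = 0.5706;  x = -0.0294+0.4055z,  y = -0.0010+-0.0478z
sphere 1 gives Az²+Bz+C=0 with A=1.1667, B=0.0391, C=-0.0997;  B²−4AC=0.4670;  roots -0.3096, 0.2761;  negative root z = -0.3096
x = -0.1549, y = 0.0138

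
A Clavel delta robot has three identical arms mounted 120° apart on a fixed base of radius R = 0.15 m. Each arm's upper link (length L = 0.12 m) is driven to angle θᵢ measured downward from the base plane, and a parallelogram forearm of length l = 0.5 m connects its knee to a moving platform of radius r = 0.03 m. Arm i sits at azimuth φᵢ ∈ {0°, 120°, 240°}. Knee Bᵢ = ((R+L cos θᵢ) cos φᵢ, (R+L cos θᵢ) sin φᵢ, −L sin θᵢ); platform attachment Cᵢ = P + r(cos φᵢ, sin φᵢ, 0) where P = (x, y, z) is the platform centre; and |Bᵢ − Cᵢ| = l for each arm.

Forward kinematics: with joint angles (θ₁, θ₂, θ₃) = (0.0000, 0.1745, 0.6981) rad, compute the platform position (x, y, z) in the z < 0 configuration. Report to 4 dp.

φ1=0.0°: virtual centre (0.2400, 0.0000, 0.0000), radius l
arm 2 at φ=120.0°: ρ2 = 0.2382;  S2 = (-0.1191, 0.2063, -0.0208)
S3 = (0.2119·cos240.0°, 0.2119·sin240.0°, -0.0771) = (-0.1060, -0.1835, -0.0771)
|S₂|²−|S₁|² = -0.0004;  |S₃|²−|S₁|² = -0.0067
[-0.7182 0.4125 -0.0417]·P = -0.0004;  [-0.6919 -0.3671 -0.1543]·P = -0.0067
Cramer: x(z) = 0.0054-0.1438z;  y(z) = 0.0083-0.1493z
into |P−S₁|² = l²: 1.0429z² + 0.0650z + -0.1949 = 0;  Δ = 0.8172;  z = -0.4645 or 0.4022 → z<0 root = -0.4645
x = 0.0721, y = 0.0776

(0.0721, 0.0776, -0.4645)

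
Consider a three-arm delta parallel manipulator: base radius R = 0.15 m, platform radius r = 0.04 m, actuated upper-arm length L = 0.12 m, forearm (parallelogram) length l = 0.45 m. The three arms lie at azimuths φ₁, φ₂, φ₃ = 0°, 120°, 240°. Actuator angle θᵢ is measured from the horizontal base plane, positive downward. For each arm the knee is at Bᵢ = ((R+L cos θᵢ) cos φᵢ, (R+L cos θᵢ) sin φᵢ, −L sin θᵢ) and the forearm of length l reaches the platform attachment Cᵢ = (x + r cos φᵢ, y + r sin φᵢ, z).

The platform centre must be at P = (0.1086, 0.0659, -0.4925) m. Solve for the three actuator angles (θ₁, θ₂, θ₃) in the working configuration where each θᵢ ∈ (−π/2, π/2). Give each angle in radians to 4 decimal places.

θ₁ = 0.5235, θ₂ = 0.9602, θ₃ = 1.3965

arm 1 (φ=0.0°): x'=0.1086, y'=0.0659
  A=0.0014, B=-0.4925, C=(l²−L²−A²−y'²−z²)/(2L)=-0.2450
  γ=atan2(-0.4925,0.0014)=-1.5680;  ψ=arccos(-0.4975)=2.0915;  θ1=γ+ψ≈0.5235
arm 2 (φ=120.0°): x'=0.0028, y'=-0.1270
  A cos θ + B sin θ = C:  0.1072·cos θ + -0.4925·sin θ = -0.3420
  √(A²+B²)=0.5040;  θ2 = -1.3564+2.3166 ≈ 0.9602
arm 3 (φ=240.0°): x'=-0.1114, y'=0.0611
  A cos θ + B sin θ = C:  0.2214·cos θ + -0.4925·sin θ = -0.4466
  √(A²+B²)=0.5400;  θ3 = -1.1484+2.5449 ≈ 1.3965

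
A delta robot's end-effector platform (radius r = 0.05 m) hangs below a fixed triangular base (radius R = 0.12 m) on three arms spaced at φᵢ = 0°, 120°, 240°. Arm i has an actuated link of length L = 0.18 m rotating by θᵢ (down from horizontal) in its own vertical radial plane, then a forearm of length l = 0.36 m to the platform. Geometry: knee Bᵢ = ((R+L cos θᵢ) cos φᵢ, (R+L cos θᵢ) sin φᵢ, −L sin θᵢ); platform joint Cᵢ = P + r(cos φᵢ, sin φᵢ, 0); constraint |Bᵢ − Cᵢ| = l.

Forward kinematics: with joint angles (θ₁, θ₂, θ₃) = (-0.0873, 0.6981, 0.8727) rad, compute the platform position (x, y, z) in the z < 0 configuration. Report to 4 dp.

arm 1 at φ=0.0°: ρ1 = 0.2493;  centre 1 = (0.2493, 0.0000, 0.0157)
arm 2 at φ=120.0°: ρ2 = 0.2079;  centre 2 = (-0.1039, 0.1800, -0.1157)
arm 3 at φ=240.0°: ρ3 = 0.1857;  centre 3 = (-0.0928, -0.1608, -0.1379)
eliminate P² terms by subtracting sphere 1 from 2 and 3
[-0.7065 0.3601 -0.2628]·P = -0.0058;  [-0.6843 -0.3216 -0.3072]·P = -0.0089
Cramer: x(z) = 0.0107-0.4120z;  y(z) = 0.0049-0.0785z
quadratic in z: (1.1759)z²+(0.1644)z+(-0.0724)=0, √Δ=0.6063 → z ∈ {-0.3277, 0.1879}; z = -0.3277 (taking z<0)
x = 0.1457, y = 0.0306

(0.1457, 0.0306, -0.3277)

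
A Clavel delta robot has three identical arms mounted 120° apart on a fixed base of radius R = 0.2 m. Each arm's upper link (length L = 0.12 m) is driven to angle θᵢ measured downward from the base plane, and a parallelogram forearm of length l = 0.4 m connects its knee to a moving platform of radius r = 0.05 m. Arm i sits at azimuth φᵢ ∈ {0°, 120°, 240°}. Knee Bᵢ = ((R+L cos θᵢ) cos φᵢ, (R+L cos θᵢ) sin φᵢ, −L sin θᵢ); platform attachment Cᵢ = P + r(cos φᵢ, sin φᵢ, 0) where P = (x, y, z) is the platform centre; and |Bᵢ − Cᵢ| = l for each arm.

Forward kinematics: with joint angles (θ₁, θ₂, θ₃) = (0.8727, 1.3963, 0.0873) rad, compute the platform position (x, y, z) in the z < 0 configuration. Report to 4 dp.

(-0.0097, -0.1449, -0.3799)

φ1=0.0°: virtual centre (0.2271, 0.0000, -0.0919), radius l
φ2=120.0°: virtual centre (-0.0854, 0.1479, -0.1182), radius l
φ3=240.0°: virtual centre (-0.1348, -0.2334, -0.0105), radius l
eliminate P² terms by subtracting sphere 1 from 2 and 3
plane₁₂: -0.6251x+0.2959y+-0.0525z = -0.0169
det = 0.5060;  x = 0.0081+0.0468z,  y = -0.0399+0.2764z
into |P−O₁|² = l²: 1.0786z² + 0.1413z + -0.1020 = 0;  Δ = 0.4600;  z = -0.3799 or 0.2489 → z<0 root = -0.3799
x = -0.0097, y = -0.1449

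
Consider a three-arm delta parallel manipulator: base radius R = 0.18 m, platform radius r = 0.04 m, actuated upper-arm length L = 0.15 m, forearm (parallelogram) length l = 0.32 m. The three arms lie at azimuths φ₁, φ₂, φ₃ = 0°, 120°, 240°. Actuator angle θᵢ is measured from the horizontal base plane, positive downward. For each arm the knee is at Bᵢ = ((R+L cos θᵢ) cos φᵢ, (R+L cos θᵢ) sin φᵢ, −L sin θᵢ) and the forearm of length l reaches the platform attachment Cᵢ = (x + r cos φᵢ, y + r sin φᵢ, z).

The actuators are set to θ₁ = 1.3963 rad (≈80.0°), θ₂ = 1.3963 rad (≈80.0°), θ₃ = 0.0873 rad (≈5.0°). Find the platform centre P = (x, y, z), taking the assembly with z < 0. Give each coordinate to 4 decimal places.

(-0.0782, -0.1354, -0.3041)

φ1=0.0°: virtual centre (0.1660, 0.0000, -0.1477), radius l
arm 2 at φ=120.0°: (R−r)+L cos θ2 = 0.1660;  O2 = (-0.0830, 0.1438, -0.1477)
φ3=240.0°: virtual centre (-0.1447, -0.2507, -0.0131), radius l
eliminate P² terms by subtracting sphere 1 from 2 and 3
plane₁₂: -0.4981x+0.2876y+0.0000z = 0.0000
det = 0.4285;  x = -0.0232+0.1808z,  y = -0.0402+0.3131z
into |P−O₁|² = l²: 1.1307z² + 0.2019z + -0.0432 = 0;  Δ = 0.2359;  z = -0.3041 or 0.1255 → z<0 root = -0.3041
x = -0.0782, y = -0.1354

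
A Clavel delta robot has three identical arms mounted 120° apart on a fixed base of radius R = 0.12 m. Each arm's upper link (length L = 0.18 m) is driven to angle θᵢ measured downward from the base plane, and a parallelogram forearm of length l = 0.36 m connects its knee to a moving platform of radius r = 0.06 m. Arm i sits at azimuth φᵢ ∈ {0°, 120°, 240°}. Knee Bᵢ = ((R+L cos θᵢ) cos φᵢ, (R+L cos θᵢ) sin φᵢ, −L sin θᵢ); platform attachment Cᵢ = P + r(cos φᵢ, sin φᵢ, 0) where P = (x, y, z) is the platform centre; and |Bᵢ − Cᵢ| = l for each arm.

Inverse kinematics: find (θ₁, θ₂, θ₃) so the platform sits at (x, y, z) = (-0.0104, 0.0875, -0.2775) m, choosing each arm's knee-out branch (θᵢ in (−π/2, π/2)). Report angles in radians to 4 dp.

θ₁ = 0.1748, θ₂ = -0.2616, θ₃ = 0.4365

φ1=0.0° → target in arm frame (-0.0104, 0.0875)
  e−x'=0.0704;  (l²−L²−(e−x')²−y'²−z²)/2L = 0.0211
  √(A²+B²)=0.2863;  θ1 = -1.3223+1.4972 ≈ 0.1748
arm 2 (φ=120.0°): x'=0.0810, y'=-0.0347
  A=-0.0210, B=-0.2775, C=(l²−L²−A²−y'²−z²)/(2L)=0.0515
  θ2 = atan2(B,A) + arccos(C/0.2783) = -0.2616
φ3=240.0° → target in arm frame (-0.0706, -0.0528)
  A=0.1306, B=-0.2775, C=(l²−L²−A²−y'²−z²)/(2L)=0.0010
  θ3 = atan2(B,A) + arccos(C/0.3067) = 0.4365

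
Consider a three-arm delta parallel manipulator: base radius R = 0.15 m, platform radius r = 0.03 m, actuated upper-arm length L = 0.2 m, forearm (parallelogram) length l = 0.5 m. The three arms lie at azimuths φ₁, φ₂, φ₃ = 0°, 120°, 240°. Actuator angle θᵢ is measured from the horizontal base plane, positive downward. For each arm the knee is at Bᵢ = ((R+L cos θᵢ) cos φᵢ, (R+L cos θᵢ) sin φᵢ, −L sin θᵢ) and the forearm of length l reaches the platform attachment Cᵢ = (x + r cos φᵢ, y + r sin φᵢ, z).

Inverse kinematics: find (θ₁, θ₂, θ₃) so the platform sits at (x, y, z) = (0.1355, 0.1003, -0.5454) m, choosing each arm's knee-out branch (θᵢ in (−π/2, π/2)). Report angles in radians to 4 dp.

θ₁ = 0.4360, θ₂ = 0.7852, θ₃ = 1.2215

rotate P by −φ1: (0.1355, 0.1003, -0.5454)
  A=-0.0155, B=-0.5454, C=(l²−L²−A²−y'²−z²)/(2L)=-0.2444
  √(A²+B²)=0.5456;  θ1 = -1.5992+2.0353 ≈ 0.4360
φ2=120.0° → target in arm frame (0.0191, -0.1675)
  A=0.1009, B=-0.5454, C=(l²−L²−A²−y'²−z²)/(2L)=-0.3142
  γ=atan2(-0.5454,0.1009)=-1.3879;  ψ=arccos(-0.5665)=2.1731;  θ2=γ+ψ≈0.7852
rotate P by −φ3: (-0.1546, 0.0672, -0.5454)
  A=0.2746, B=-0.5454, C=(l²−L²−A²−y'²−z²)/(2L)=-0.4185
  √(A²+B²)=0.6106;  θ3 = -1.1043+2.3258 ≈ 1.2215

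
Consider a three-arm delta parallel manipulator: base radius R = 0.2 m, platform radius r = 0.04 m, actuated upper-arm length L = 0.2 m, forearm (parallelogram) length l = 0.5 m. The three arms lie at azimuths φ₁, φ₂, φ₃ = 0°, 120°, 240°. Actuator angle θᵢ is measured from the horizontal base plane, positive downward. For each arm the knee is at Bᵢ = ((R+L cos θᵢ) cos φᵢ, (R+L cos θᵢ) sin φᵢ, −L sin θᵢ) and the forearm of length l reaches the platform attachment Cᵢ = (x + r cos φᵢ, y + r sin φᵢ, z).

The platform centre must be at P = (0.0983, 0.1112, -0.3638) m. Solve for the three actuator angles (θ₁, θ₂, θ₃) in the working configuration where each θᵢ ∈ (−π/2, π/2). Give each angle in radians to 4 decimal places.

φ1=0.0° → target in arm frame (0.0983, 0.1112)
  A cos θ + B sin θ = C:  0.0617·cos θ + -0.3638·sin θ = 0.1537
  θ1 = atan2(B,A) + arccos(C/0.3690) = -0.2616
arm 2 (φ=120.0°): x'=0.0472, y'=-0.1407
  A=0.1128, B=-0.3638, C=(l²−L²−A²−y'²−z²)/(2L)=0.1128
  θ2 = atan2(B,A) + arccos(C/0.3809) = 0.0002
rotate P by −φ3: (-0.1455, 0.0295, -0.3638)
  A=0.3055, B=-0.3638, C=(l²−L²−A²−y'²−z²)/(2L)=-0.0413
  θ3 = atan2(B,A) + arccos(C/0.4750) = 0.7855

θ₁ = -0.2616, θ₂ = 0.0002, θ₃ = 0.7855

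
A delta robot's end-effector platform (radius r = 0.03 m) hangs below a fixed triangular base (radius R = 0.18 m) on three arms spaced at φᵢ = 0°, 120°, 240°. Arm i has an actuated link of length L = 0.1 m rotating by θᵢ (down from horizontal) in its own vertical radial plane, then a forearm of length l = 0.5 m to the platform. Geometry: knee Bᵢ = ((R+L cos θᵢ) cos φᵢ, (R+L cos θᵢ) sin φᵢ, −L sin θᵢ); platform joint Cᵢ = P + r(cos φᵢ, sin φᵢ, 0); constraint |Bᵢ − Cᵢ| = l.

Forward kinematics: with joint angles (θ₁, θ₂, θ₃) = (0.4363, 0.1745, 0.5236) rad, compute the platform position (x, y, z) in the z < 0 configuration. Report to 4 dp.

arm 1 at φ=0.0°: (R−r)+L cos θ1 = 0.2406;  O1 = (0.2406, 0.0000, -0.0423)
φ2=120.0°: virtual centre (-0.1242, 0.2152, -0.0174), radius l
O3 = (0.2366·cos240.0°, 0.2366·sin240.0°, -0.0500) = (-0.1183, -0.2049, -0.0500)
eliminate P² terms by subtracting sphere 1 from 2 and 3
plane₁₂: -0.7297x+0.4304y+0.0498z = 0.0024
Cramer: x(z) = -0.0007+0.0226z;  y(z) = 0.0042-0.0774z
into |P−O₁|² = l²: 1.0065z² + 0.0730z + -0.1899 = 0;  Δ = 0.7700;  z = -0.4722 or 0.3997 → z<0 root = -0.4722
x = -0.0114, y = 0.0408

(-0.0114, 0.0408, -0.4722)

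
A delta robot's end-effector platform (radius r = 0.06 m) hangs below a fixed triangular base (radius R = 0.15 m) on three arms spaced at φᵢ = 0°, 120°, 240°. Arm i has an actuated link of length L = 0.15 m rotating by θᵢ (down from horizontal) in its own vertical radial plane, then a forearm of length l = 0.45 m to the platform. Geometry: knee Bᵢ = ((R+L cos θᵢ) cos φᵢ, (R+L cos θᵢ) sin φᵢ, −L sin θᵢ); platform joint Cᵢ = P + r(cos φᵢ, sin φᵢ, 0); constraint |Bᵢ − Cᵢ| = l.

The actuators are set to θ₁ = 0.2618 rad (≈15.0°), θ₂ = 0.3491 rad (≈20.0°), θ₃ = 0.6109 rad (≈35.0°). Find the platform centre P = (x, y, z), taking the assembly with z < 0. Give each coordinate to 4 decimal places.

(0.0427, 0.0453, -0.4432)

arm 1 at φ=0.0°: ρ1 = 0.2349;  O1 = (0.2349, 0.0000, -0.0388)
φ2=120.0°: virtual centre (-0.1155, 0.2000, -0.0513), radius l
O3 = (0.2129·cos240.0°, 0.2129·sin240.0°, -0.0860) = (-0.1064, -0.1844, -0.0860)
|O₂|²−|O₁|² = -0.0007;  |O₃|²−|O₁|² = -0.0040
[-0.7007 0.4000 -0.0250]·P = -0.0007;  [-0.6826 -0.3687 -0.0944]·P = -0.0040
Cramer: x(z) = 0.0035-0.0884z;  y(z) = 0.0043-0.0924z
into |P−O₁|² = l²: 1.0164z² + 0.1178z + -0.1474 = 0;  Δ = 0.6132;  z = -0.4432 or 0.3273 → z<0 root = -0.4432
x = 0.0427, y = 0.0453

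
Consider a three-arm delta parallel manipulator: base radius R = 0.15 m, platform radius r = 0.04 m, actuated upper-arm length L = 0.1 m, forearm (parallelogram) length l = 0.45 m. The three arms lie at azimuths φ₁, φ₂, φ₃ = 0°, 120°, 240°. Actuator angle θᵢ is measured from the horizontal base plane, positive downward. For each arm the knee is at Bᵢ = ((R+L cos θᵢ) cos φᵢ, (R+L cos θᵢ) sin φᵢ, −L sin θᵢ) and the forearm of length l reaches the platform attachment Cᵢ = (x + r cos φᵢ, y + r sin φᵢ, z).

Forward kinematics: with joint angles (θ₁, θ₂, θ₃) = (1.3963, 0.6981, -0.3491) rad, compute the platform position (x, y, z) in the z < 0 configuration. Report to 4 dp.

(-0.1795, -0.1190, -0.4053)

φ1=0.0°: virtual centre (0.1274, 0.0000, -0.0985), radius l
centre 2 = (0.1866·cos120.0°, 0.1866·sin120.0°, -0.0643) = (-0.0933, 0.1616, -0.0643)
centre 3 = (0.2040·cos240.0°, 0.2040·sin240.0°, 0.0342) = (-0.1020, -0.1766, 0.0342)
|centre ₂|²−|centre ₁|² = 0.0130;  |centre ₃|²−|centre ₁|² = 0.0169
plane₁₂: -0.4413x+0.3232y+0.0684z = 0.0130
Cramer: x(z) = -0.0330+0.3614z;  y(z) = -0.0048+0.2819z
sphere 1 gives Az²+Bz+C=0 with A=1.2101, B=0.0783, C=-0.1670;  B²−4AC=0.8147;  roots -0.4053, 0.3406;  negative root z = -0.4053
x = -0.1795, y = -0.1190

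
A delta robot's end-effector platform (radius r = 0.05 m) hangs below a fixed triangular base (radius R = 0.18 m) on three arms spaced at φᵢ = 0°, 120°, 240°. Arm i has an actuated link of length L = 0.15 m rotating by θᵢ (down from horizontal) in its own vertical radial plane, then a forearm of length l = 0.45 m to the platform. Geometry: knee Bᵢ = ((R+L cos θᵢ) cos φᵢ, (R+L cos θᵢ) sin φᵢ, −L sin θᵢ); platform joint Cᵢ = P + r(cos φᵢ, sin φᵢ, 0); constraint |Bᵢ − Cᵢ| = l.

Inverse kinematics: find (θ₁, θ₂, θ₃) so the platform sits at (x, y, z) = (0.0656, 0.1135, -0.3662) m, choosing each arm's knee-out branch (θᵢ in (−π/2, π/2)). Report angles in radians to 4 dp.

θ₁ = -0.0877, θ₂ = -0.0871, θ₃ = 0.7852

rotate P by −φ1: (0.0656, 0.1135, -0.3662)
  A cos θ + B sin θ = C:  0.0644·cos θ + -0.3662·sin θ = 0.0962
  √(A²+B²)=0.3718;  θ1 = -1.3967+1.3090 ≈ -0.0877
φ2=120.0° → target in arm frame (0.0655, -0.1136)
  A=0.0645, B=-0.3662, C=(l²−L²−A²−y'²−z²)/(2L)=0.0961
  γ=atan2(-0.3662,0.0645)=-1.3964;  ψ=arccos(0.2585)=1.3093;  θ2=γ+ψ≈-0.0871
rotate P by −φ3: (-0.1311, 0.0001, -0.3662)
  e−x'=0.2611;  (l²−L²−(e−x')²−y'²−z²)/2L = -0.0742
  √(A²+B²)=0.4497;  θ3 = -0.9514+1.7366 ≈ 0.7852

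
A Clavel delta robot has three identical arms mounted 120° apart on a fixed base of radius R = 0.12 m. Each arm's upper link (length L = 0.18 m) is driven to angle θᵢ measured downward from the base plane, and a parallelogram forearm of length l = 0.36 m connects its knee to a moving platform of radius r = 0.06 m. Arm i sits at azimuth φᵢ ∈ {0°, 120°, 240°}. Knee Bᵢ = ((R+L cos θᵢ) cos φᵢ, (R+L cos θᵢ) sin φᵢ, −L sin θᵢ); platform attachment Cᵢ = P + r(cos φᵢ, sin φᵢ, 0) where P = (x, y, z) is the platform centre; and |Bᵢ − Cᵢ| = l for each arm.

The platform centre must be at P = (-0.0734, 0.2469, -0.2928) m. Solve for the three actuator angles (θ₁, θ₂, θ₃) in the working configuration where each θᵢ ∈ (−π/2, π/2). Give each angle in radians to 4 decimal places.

rotate P by −φ1: (-0.0734, 0.2469, -0.2928)
  e−x'=0.1334;  (l²−L²−(e−x')²−y'²−z²)/2L = -0.1869
  θ1 = atan2(B,A) + arccos(C/0.3218) = 1.0473
φ2=120.0° → target in arm frame (0.2505, -0.0599)
  e−x'=-0.1905;  (l²−L²−(e−x')²−y'²−z²)/2L = -0.0789
  θ2 = atan2(B,A) + arccos(C/0.3493) = -0.3489
rotate P by −φ3: (-0.1771, -0.1870, -0.2928)
  e−x'=0.2371;  (l²−L²−(e−x')²−y'²−z²)/2L = -0.2215
  γ=atan2(-0.2928,0.2371)=-0.8901;  ψ=arccos(-0.5878)=2.1992;  θ3=γ+ψ≈1.3091

θ₁ = 1.0473, θ₂ = -0.3489, θ₃ = 1.3091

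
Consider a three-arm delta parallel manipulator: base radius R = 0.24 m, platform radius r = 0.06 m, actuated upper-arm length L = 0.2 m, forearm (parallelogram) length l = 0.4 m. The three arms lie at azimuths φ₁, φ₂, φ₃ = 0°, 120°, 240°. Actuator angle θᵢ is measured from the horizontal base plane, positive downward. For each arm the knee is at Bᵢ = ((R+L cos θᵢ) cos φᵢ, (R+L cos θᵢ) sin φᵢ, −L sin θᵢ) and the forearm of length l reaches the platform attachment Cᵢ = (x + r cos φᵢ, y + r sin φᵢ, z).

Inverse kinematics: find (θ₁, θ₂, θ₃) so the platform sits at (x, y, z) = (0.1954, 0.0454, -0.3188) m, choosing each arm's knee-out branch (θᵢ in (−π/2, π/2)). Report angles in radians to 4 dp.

arm 1 (φ=0.0°): x'=0.1954, y'=0.0454
  A=-0.0154, B=-0.3188, C=(l²−L²−A²−y'²−z²)/(2L)=0.0402
  √(A²+B²)=0.3192;  θ1 = -1.6191+1.4446 ≈ -0.1745
φ2=120.0° → target in arm frame (-0.0584, -0.1919)
  A=0.2384, B=-0.3188, C=(l²−L²−A²−y'²−z²)/(2L)=-0.1882
  γ=atan2(-0.3188,0.2384)=-0.9287;  ψ=arccos(-0.4729)=2.0633;  θ2=γ+ψ≈1.1346
arm 3 (φ=240.0°): x'=-0.1370, y'=0.1465
  e−x'=0.3170;  (l²−L²−(e−x')²−y'²−z²)/2L = -0.2590
  θ3 = atan2(B,A) + arccos(C/0.4496) = 1.3965

θ₁ = -0.1745, θ₂ = 1.1346, θ₃ = 1.3965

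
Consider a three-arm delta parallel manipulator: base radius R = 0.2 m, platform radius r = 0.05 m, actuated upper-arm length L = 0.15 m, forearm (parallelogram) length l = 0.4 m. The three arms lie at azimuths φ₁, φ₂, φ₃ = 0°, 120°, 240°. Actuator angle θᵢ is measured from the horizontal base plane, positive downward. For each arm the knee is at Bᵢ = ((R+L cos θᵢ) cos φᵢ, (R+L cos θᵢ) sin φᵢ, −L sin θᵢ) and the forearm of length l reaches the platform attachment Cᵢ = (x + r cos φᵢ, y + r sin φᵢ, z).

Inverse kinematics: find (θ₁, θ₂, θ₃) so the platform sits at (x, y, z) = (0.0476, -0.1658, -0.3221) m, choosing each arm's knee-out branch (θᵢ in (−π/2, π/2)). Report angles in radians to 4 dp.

θ₁ = 0.3495, θ₂ = 1.3092, θ₃ = -0.0871

rotate P by −φ1: (0.0476, -0.1658, -0.3221)
  A=0.1024, B=-0.3221, C=(l²−L²−A²−y'²−z²)/(2L)=-0.0141
  θ1 = atan2(B,A) + arccos(C/0.3380) = 0.3495
arm 2 (φ=120.0°): x'=-0.1674, y'=0.0417
  A cos θ + B sin θ = C:  0.3174·cos θ + -0.3221·sin θ = -0.2291
  γ=atan2(-0.3221,0.3174)=-0.7928;  ψ=arccos(-0.5066)=2.1020;  θ2=γ+ψ≈1.3092
rotate P by −φ3: (0.1198, 0.1241, -0.3221)
  e−x'=0.0302;  (l²−L²−(e−x')²−y'²−z²)/2L = 0.0581
  θ3 = atan2(B,A) + arccos(C/0.3235) = -0.0871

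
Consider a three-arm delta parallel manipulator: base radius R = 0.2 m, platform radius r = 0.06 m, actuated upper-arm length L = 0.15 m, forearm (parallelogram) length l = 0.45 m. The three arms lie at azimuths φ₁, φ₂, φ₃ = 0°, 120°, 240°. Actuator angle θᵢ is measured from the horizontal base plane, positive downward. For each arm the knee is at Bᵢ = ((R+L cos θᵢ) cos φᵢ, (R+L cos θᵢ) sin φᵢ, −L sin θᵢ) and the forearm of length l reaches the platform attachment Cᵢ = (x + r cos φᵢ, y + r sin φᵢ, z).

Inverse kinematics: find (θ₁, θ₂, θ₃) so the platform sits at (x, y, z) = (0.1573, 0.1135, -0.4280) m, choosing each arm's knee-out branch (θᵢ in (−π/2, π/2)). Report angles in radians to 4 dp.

rotate P by −φ1: (0.1573, 0.1135, -0.4280)
  A cos θ + B sin θ = C:  -0.0173·cos θ + -0.4280·sin θ = -0.0546
  θ1 = atan2(B,A) + arccos(C/0.4283) = 0.0873
φ2=120.0° → target in arm frame (0.0196, -0.1930)
  A cos θ + B sin θ = C:  0.1204·cos θ + -0.4280·sin θ = -0.1830
  γ=atan2(-0.4280,0.1204)=-1.2967;  ψ=arccos(-0.4117)=1.9951;  θ2=γ+ψ≈0.6984
arm 3 (φ=240.0°): x'=-0.1769, y'=0.0795
  A cos θ + B sin θ = C:  0.3169·cos θ + -0.4280·sin θ = -0.3665
  √(A²+B²)=0.5326;  θ3 = -0.9334+2.3298 ≈ 1.3964

θ₁ = 0.0873, θ₂ = 0.6984, θ₃ = 1.3964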